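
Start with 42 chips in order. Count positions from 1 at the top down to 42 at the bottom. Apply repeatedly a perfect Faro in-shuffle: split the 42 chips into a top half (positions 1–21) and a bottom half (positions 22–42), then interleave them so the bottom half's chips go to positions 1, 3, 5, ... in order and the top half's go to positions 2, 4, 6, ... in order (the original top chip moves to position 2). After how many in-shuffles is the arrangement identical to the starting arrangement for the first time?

The in-shuffle permutes the 42 positions with cycle lengths [14, 14, 14].
Every chip is home exactly when every cycle has completed a whole number of laps, i.e. after lcm(14) = 14 in-shuffles.

14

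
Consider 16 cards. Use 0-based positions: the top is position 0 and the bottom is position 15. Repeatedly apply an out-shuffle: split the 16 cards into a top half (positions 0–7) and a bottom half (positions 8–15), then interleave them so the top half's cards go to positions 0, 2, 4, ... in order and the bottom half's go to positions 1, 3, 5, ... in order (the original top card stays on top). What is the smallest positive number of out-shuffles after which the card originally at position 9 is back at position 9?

Follow position 9 under repeated out-shuffles:
9 → 3 → 6 → 12 → 9
It first returns after 4 out-shuffles.

4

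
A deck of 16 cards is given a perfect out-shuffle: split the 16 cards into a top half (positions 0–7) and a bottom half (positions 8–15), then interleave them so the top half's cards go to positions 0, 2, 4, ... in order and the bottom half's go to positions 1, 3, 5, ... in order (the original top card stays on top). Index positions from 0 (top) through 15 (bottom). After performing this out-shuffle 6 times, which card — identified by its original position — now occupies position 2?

8

Work backwards from position 2, undoing one out-shuffle at a time:
2 ← 1 ← 8 ← 4 ← 2 ← 1 ← 8
So the card now at position 2 started at position 8.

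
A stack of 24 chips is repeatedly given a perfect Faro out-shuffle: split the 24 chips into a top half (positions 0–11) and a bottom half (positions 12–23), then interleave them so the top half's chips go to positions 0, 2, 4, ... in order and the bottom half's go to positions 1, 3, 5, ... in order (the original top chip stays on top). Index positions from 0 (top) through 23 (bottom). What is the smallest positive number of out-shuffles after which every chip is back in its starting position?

The out-shuffle permutes the 24 positions with cycle lengths [1, 1, 11, 11].
Every chip is home exactly when every cycle has completed a whole number of laps, i.e. after lcm(1, 11) = 11 out-shuffles.

11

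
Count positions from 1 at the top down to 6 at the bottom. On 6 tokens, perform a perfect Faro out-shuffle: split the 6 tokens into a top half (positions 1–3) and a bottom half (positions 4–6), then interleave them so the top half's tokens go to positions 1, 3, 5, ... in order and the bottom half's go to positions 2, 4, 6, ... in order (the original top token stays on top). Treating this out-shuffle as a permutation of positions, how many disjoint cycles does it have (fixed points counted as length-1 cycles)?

3

Trace each unvisited position around until it returns:
(1) (2 3 5 4) (6)
3 cycles in total.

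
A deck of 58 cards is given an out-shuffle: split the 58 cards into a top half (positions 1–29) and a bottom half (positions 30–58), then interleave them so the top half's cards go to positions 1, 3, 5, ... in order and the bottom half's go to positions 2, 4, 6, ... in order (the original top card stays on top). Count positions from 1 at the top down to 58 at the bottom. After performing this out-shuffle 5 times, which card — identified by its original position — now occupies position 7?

19

Work backwards from position 7, undoing one out-shuffle at a time:
7 ← 4 ← 31 ← 16 ← 37 ← 19
So the card now at position 7 started at position 19.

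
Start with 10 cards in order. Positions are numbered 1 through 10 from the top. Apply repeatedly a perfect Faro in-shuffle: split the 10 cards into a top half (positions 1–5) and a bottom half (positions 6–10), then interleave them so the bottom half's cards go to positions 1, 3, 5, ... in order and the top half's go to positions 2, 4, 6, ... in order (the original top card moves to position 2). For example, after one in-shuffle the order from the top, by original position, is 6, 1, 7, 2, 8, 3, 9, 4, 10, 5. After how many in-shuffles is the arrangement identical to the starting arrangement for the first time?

10

The in-shuffle permutes the 10 positions with cycle lengths [10].
Every card is home exactly when every cycle has completed a whole number of laps, i.e. after lcm(10) = 10 in-shuffles.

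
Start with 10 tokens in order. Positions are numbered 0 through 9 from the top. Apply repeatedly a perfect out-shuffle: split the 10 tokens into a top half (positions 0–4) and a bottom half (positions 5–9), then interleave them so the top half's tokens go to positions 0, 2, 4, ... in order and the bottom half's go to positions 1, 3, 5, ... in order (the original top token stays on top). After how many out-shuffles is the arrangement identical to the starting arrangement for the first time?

The out-shuffle permutes the 10 positions with cycle lengths [1, 1, 2, 6].
Every token is home exactly when every cycle has completed a whole number of laps, i.e. after lcm(1, 2, 6) = 6 out-shuffles.

6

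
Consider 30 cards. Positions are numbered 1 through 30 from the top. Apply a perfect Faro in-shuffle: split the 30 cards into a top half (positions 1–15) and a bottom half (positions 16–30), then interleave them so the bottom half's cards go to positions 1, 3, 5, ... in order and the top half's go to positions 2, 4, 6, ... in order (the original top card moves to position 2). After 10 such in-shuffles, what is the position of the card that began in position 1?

1

Track the card's position through each in-shuffle:
1 → 2 → 4 → 8 → 16 → 1 → 2 → 4 → 8 → 16 → 1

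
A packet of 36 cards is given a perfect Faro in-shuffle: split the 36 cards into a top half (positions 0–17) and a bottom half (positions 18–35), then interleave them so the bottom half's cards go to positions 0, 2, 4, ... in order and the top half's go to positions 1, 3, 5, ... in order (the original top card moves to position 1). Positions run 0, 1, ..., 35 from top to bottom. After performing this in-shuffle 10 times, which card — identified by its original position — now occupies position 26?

Work backwards from position 26, undoing one in-shuffle at a time:
26 ← 31 ← 15 ← 7 ← 3 ← 1 ← 0 ← 18 ← 27 ← 13 ← 6
So the card now at position 26 started at position 6.

6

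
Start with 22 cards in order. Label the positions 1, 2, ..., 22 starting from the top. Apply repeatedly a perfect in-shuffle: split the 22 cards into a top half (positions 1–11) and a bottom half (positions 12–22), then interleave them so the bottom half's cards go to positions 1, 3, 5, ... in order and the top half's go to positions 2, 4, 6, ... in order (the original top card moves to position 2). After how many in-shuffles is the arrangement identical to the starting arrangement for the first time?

The in-shuffle permutes the 22 positions with cycle lengths [11, 11].
Every card is home exactly when every cycle has completed a whole number of laps, i.e. after lcm(11) = 11 in-shuffles.

11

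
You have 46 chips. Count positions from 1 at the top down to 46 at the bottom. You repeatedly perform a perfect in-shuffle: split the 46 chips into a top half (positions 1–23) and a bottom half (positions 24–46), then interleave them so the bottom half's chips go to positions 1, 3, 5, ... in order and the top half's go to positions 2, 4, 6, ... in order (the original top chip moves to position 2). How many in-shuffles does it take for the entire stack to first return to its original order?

The in-shuffle permutes the 46 positions with cycle lengths [23, 23].
Every chip is home exactly when every cycle has completed a whole number of laps, i.e. after lcm(23) = 23 in-shuffles.

23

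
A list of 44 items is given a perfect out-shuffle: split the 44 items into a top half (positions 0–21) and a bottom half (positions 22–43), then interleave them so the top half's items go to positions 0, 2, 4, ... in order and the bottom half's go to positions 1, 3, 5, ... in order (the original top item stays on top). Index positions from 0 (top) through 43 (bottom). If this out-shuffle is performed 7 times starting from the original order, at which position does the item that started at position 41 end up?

2

Track the item's position through each out-shuffle:
41 → 39 → 35 → 27 → 11 → 22 → 1 → 2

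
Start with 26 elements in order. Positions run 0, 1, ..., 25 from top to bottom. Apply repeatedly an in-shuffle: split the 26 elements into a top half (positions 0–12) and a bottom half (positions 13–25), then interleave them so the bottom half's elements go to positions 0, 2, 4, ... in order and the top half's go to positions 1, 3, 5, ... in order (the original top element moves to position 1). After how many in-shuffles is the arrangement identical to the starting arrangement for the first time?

18

The in-shuffle permutes the 26 positions with cycle lengths [2, 6, 18].
Every element is home exactly when every cycle has completed a whole number of laps, i.e. after lcm(2, 6, 18) = 18 in-shuffles.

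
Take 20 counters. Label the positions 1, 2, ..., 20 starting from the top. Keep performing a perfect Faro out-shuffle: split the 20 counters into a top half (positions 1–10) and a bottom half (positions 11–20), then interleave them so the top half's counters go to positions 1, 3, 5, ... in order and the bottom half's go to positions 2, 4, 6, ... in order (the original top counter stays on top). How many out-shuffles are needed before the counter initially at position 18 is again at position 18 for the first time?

18

Follow position 18 under repeated out-shuffles:
18 → 16 → 12 → 4 → 7 → 13 → 6 → 11 → 2 → 3 → 5 → 9 → 17 → 14 → 8 → 15 → 10 → 19 → 18
It first returns after 18 out-shuffles.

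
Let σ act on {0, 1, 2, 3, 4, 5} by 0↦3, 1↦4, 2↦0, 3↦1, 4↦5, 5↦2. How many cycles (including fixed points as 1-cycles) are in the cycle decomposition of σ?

Cycle decomposition: (0 3 1 4 5 2).
1 cycle.

1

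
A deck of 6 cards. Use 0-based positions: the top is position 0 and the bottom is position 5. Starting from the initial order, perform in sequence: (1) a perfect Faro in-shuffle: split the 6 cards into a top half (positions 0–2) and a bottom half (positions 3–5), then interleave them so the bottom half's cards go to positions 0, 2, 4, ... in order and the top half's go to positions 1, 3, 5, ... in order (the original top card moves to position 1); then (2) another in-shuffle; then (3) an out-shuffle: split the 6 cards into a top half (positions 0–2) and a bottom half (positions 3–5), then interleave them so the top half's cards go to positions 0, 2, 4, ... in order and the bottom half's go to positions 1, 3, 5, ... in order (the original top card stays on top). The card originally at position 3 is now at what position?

Track the card from position 3 forward through each operation:
  after op 1 (in-shuffle): 3 → 0
  after op 2 (in-shuffle): 0 → 1
  after op 3 (out-shuffle): 1 → 2

2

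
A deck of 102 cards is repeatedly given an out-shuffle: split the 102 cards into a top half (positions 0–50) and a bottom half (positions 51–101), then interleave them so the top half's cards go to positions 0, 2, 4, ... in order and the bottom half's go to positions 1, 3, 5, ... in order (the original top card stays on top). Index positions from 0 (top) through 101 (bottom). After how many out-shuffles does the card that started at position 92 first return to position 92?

Follow position 92 under repeated out-shuffles:
92 → 83 → 65 → 29 → 58 → 15 → 30 → 60 → ... → 92 (length 100)
It first returns after 100 out-shuffles.

100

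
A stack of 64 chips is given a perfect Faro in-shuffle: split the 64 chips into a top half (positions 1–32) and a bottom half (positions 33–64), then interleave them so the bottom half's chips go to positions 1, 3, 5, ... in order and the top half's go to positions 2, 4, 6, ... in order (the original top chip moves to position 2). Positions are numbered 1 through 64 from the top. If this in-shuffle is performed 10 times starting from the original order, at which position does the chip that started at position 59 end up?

31

Track the chip's position through each in-shuffle:
59 → 53 → 41 → 17 → 34 → 3 → 6 → 12 → 24 → 48 → 31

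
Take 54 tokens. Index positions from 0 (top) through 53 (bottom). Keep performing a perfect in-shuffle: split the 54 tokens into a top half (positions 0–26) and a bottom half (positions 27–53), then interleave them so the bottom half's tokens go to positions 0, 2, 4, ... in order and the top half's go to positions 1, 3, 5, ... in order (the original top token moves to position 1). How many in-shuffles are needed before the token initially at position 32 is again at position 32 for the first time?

Follow position 32 under repeated in-shuffles:
32 → 10 → 21 → 43 → 32
It first returns after 4 in-shuffles.

4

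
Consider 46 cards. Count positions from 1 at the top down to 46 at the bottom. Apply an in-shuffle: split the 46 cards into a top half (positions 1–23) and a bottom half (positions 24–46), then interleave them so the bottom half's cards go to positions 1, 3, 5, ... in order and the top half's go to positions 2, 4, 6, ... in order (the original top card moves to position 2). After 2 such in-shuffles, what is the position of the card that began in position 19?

Track the card's position through each in-shuffle:
19 → 38 → 29

29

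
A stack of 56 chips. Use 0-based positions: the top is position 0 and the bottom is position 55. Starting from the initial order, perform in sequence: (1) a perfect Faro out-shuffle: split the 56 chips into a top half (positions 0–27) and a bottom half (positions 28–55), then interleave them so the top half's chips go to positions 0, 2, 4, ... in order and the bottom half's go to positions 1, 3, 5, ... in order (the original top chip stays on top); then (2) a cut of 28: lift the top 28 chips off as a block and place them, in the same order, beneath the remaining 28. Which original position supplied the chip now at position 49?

Undo the operations in reverse order, starting from position 49:
  undo op 2 (cut 28): 49 ← 21
  undo op 1 (out-shuffle, from bottom half): 21 ← 38
So the chip at position 49 came from original position 38.

38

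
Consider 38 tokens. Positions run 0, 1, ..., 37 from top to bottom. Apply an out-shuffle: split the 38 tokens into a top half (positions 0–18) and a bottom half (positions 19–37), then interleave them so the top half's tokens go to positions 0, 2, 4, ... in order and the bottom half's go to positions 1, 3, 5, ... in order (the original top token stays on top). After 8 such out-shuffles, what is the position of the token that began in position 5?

Track the token's position through each out-shuffle:
5 → 10 → 20 → 3 → 6 → 12 → 24 → 11 → 22

22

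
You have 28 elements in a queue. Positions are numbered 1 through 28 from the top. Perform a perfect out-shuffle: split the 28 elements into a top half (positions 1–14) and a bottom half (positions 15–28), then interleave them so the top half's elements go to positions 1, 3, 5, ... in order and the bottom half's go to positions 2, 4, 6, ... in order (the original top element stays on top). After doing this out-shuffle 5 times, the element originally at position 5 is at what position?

Track the element's position through each out-shuffle:
5 → 9 → 17 → 6 → 11 → 21

21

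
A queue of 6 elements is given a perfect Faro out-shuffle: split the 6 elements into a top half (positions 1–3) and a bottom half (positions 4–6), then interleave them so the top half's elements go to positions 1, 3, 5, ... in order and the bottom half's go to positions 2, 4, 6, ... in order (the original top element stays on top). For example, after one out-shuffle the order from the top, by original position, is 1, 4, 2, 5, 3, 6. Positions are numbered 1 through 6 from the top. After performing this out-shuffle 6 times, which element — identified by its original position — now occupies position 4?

3

Work backwards from position 4, undoing one out-shuffle at a time:
4 ← 5 ← 3 ← 2 ← 4 ← 5 ← 3
So the element now at position 4 started at position 3.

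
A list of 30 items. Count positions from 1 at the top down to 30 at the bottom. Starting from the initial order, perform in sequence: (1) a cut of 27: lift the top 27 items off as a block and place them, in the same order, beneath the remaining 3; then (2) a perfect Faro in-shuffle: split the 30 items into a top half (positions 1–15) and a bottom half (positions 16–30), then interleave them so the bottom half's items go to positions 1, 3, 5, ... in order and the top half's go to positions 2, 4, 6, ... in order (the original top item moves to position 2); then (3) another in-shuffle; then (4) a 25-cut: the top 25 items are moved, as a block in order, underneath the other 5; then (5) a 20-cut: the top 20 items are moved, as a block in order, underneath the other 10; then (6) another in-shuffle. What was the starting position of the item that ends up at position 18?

Undo the operations in reverse order, starting from position 18:
  undo op 6 (in-shuffle, from top half): 18 ← 9
  undo op 5 (cut 20): 9 ← 29
  undo op 4 (cut 25): 29 ← 24
  undo op 3 (in-shuffle, from top half): 24 ← 12
  undo op 2 (in-shuffle, from top half): 12 ← 6
  undo op 1 (cut 27): 6 ← 3
So the item at position 18 came from original position 3.

3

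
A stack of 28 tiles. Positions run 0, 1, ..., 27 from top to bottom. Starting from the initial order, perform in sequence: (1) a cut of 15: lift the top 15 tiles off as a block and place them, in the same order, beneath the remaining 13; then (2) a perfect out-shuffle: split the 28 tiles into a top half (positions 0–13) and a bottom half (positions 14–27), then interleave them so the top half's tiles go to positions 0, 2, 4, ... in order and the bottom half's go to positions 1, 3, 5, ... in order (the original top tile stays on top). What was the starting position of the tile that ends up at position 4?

17

Undo the operations in reverse order, starting from position 4:
  undo op 2 (out-shuffle, from top half): 4 ← 2
  undo op 1 (cut 15): 2 ← 17
So the tile at position 4 came from original position 17.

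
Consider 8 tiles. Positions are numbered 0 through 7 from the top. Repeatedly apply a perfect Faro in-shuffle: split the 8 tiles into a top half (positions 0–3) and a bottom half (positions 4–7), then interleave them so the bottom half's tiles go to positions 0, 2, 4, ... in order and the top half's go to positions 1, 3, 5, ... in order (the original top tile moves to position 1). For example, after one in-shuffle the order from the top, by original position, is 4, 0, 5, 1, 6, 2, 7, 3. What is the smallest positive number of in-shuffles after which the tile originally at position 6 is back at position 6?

6

Follow position 6 under repeated in-shuffles:
6 → 4 → 0 → 1 → 3 → 7 → 6
It first returns after 6 in-shuffles.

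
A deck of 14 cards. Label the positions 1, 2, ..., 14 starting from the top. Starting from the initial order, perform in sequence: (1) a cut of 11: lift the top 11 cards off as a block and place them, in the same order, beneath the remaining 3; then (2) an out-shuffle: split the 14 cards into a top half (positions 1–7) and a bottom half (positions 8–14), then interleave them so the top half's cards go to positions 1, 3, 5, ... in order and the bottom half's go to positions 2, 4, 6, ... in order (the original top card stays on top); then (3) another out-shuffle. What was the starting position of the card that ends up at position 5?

13

Undo the operations in reverse order, starting from position 5:
  undo op 3 (out-shuffle, from top half): 5 ← 3
  undo op 2 (out-shuffle, from top half): 3 ← 2
  undo op 1 (cut 11): 2 ← 13
So the card at position 5 came from original position 13.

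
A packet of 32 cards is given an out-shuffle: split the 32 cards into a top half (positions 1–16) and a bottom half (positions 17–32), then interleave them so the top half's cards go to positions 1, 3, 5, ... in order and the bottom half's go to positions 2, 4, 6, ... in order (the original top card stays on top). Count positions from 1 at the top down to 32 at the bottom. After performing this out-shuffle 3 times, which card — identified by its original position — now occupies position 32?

Work backwards from position 32, undoing one out-shuffle at a time:
32 ← 32 ← 32 ← 32
So the card now at position 32 started at position 32.

32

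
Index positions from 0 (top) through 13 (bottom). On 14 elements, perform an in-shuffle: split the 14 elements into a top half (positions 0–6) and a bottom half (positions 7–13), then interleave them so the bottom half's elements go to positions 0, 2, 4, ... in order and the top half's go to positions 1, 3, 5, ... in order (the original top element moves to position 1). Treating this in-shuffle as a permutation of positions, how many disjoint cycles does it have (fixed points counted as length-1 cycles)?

Trace each unvisited position around until it returns:
(0 1 3 7) (2 5 11 8) (4 9) (6 13 12 10)
4 cycles in total.

4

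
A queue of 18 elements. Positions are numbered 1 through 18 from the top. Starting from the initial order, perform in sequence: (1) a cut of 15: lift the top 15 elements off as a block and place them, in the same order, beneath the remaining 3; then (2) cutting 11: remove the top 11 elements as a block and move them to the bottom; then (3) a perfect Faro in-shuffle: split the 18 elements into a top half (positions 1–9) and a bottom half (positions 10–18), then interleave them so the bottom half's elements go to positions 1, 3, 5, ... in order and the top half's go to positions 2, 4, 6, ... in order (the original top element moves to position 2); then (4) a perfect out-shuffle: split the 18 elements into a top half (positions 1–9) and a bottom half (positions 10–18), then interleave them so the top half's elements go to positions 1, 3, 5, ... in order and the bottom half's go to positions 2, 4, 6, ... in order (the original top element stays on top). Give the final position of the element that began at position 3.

Track the element from position 3 forward through each operation:
  after op 1 (cut 15): 3 → 6
  after op 2 (cut 11): 6 → 13
  after op 3 (in-shuffle): 13 → 7
  after op 4 (out-shuffle): 7 → 13

13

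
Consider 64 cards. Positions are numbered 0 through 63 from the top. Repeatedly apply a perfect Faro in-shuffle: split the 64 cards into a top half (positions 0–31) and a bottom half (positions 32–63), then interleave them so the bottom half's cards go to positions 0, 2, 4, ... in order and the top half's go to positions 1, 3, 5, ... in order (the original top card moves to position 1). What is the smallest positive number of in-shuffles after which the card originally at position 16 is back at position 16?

12

Follow position 16 under repeated in-shuffles:
16 → 33 → 2 → 5 → 11 → 23 → 47 → 30 → 61 → 58 → 52 → 40 → 16
It first returns after 12 in-shuffles.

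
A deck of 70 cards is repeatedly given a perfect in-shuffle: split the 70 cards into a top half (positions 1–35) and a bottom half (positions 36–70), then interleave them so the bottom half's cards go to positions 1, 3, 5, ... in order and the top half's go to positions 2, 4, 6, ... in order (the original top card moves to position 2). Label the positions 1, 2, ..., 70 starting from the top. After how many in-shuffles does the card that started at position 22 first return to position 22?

Follow position 22 under repeated in-shuffles:
22 → 44 → 17 → 34 → 68 → 65 → 59 → 47 → ... → 22 (length 35)
It first returns after 35 in-shuffles.

35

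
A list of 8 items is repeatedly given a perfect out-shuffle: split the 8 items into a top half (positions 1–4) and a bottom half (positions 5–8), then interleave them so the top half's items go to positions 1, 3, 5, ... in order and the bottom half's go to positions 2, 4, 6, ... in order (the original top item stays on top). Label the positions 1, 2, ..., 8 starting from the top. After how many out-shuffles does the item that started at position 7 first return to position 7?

3

Follow position 7 under repeated out-shuffles:
7 → 6 → 4 → 7
It first returns after 3 out-shuffles.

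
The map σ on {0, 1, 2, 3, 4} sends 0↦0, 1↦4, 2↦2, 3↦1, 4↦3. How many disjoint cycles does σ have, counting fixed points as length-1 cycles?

Cycle decomposition: (0) (1 4 3) (2).
3 cycles.

3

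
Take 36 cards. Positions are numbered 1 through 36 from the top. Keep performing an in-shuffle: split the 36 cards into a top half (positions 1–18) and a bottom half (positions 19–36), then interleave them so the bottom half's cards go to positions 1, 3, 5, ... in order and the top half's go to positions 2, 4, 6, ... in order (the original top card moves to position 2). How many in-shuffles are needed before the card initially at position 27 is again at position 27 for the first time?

36

Follow position 27 under repeated in-shuffles:
27 → 17 → 34 → 31 → 25 → 13 → 26 → 15 → ... → 27 (length 36)
It first returns after 36 in-shuffles.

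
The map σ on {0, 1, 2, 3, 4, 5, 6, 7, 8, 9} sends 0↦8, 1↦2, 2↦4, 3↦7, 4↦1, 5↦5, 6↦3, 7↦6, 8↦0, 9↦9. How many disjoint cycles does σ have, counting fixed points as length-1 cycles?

Cycle decomposition: (0 8) (1 2 4) (3 7 6) (5) (9).
5 cycles.

5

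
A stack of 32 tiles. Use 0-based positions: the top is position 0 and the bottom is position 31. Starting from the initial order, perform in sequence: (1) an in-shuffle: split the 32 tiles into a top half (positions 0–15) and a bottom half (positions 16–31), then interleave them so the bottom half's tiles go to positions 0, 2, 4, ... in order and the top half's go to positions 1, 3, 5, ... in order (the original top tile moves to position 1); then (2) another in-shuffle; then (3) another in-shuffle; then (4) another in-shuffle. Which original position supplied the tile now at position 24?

Undo the operations in reverse order, starting from position 24:
  undo op 4 (in-shuffle, from bottom half): 24 ← 28
  undo op 3 (in-shuffle, from bottom half): 28 ← 30
  undo op 2 (in-shuffle, from bottom half): 30 ← 31
  undo op 1 (in-shuffle, from top half): 31 ← 15
So the tile at position 24 came from original position 15.

15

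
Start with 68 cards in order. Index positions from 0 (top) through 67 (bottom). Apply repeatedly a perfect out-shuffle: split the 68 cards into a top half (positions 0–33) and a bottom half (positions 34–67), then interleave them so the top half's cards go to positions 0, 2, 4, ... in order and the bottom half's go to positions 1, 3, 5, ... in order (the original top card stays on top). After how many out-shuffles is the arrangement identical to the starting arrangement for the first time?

The out-shuffle permutes the 68 positions with cycle lengths [1, 1, 66].
Every card is home exactly when every cycle has completed a whole number of laps, i.e. after lcm(1, 66) = 66 out-shuffles.

66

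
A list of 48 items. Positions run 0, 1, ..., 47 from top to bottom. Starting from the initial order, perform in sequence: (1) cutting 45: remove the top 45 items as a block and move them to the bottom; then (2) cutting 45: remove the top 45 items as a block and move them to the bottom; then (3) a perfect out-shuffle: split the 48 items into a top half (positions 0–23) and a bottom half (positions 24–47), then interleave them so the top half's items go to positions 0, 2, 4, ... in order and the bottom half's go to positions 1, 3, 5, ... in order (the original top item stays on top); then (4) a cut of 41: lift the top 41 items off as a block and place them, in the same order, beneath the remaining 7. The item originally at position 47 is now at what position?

17

Track the item from position 47 forward through each operation:
  after op 1 (cut 45): 47 → 2
  after op 2 (cut 45): 2 → 5
  after op 3 (out-shuffle): 5 → 10
  after op 4 (cut 41): 10 → 17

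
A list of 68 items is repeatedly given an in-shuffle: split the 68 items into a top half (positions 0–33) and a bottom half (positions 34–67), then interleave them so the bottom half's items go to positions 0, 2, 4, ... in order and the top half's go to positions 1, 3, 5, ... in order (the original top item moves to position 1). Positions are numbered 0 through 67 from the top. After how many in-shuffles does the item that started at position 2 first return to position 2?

Follow position 2 under repeated in-shuffles:
2 → 5 → 11 → 23 → 47 → 26 → 53 → 38 → 8 → 17 → 35 → 2
It first returns after 11 in-shuffles.

11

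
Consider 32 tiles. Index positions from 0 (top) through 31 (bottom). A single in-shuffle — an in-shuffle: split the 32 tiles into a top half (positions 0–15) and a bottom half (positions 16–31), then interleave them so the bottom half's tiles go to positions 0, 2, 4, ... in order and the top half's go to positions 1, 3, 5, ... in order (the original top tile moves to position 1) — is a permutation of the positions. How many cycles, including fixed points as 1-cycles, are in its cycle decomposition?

Trace each unvisited position around until it returns:
(0 1 3 7 15 31 30 28 24 16) (2 5 11 23 14 29 26 20 8 17) (4 9 19 6 13 27 22 12 25 18) (10 21)
4 cycles in total.

4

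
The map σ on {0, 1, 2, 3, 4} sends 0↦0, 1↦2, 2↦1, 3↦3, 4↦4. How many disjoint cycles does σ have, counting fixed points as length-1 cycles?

4

Cycle decomposition: (0) (1 2) (3) (4).
4 cycles.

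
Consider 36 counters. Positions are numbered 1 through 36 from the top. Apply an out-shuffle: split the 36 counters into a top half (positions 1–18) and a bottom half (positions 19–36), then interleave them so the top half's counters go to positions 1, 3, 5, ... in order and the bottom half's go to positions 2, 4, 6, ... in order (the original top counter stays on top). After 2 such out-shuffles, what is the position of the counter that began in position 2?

5

Track the counter's position through each out-shuffle:
2 → 3 → 5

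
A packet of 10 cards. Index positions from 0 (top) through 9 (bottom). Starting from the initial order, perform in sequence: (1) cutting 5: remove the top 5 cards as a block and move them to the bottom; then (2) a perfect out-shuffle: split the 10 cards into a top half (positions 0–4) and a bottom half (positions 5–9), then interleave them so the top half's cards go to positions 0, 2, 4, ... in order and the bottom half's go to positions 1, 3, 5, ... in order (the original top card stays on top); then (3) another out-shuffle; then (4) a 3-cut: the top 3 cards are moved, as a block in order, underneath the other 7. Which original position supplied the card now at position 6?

4

Undo the operations in reverse order, starting from position 6:
  undo op 4 (cut 3): 6 ← 9
  undo op 3 (out-shuffle, from bottom half): 9 ← 9
  undo op 2 (out-shuffle, from bottom half): 9 ← 9
  undo op 1 (cut 5): 9 ← 4
So the card at position 6 came from original position 4.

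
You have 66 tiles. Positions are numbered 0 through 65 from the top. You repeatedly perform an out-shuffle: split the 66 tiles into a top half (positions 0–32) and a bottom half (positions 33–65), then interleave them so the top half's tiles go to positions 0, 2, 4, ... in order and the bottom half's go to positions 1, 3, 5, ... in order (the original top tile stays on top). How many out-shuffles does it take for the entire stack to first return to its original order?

12

The out-shuffle permutes the 66 positions with cycle lengths [1, 1, 4, 12, 12, 12, 12, 12].
Every tile is home exactly when every cycle has completed a whole number of laps, i.e. after lcm(1, 4, 12) = 12 out-shuffles.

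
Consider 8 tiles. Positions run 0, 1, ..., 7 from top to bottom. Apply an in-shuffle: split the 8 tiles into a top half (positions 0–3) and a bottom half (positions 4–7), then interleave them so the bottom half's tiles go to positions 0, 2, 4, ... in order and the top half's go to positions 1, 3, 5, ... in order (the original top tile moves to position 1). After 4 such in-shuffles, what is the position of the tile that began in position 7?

Track the tile's position through each in-shuffle:
7 → 6 → 4 → 0 → 1

1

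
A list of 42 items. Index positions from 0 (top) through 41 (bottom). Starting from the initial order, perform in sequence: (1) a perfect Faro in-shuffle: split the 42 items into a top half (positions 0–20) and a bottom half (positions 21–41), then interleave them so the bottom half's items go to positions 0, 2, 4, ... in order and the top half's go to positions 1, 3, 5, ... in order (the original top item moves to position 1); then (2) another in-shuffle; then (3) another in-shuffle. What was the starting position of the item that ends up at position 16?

28

Undo the operations in reverse order, starting from position 16:
  undo op 3 (in-shuffle, from bottom half): 16 ← 29
  undo op 2 (in-shuffle, from top half): 29 ← 14
  undo op 1 (in-shuffle, from bottom half): 14 ← 28
So the item at position 16 came from original position 28.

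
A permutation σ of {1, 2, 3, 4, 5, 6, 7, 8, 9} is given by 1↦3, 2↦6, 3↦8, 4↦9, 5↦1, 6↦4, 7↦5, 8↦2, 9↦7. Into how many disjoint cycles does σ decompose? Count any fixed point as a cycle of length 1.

Cycle decomposition: (1 3 8 2 6 4 9 7 5).
1 cycle.

1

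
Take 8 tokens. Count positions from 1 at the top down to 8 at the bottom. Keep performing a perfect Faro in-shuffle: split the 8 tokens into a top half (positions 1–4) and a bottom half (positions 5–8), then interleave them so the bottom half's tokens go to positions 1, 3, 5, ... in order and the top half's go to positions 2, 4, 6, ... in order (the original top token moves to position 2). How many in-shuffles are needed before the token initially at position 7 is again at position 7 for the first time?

6

Follow position 7 under repeated in-shuffles:
7 → 5 → 1 → 2 → 4 → 8 → 7
It first returns after 6 in-shuffles.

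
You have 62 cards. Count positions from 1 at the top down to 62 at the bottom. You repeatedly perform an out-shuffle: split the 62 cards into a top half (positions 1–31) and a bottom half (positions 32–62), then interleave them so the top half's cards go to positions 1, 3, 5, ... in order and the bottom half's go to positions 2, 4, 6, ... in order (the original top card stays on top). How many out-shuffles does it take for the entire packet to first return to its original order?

60

The out-shuffle permutes the 62 positions with cycle lengths [1, 1, 60].
Every card is home exactly when every cycle has completed a whole number of laps, i.e. after lcm(1, 60) = 60 out-shuffles.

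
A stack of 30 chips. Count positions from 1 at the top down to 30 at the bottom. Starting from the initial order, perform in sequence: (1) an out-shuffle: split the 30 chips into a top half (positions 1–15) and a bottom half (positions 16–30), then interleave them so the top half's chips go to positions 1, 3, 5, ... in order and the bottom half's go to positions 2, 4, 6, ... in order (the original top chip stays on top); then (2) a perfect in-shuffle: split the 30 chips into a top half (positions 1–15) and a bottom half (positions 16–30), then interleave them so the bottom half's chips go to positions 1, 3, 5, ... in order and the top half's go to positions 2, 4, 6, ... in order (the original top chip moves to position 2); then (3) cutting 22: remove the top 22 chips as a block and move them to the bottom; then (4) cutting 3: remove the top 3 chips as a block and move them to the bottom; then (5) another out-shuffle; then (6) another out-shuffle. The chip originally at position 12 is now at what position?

Track the chip from position 12 forward through each operation:
  after op 1 (out-shuffle): 12 → 23
  after op 2 (in-shuffle): 23 → 15
  after op 3 (cut 22): 15 → 23
  after op 4 (cut 3): 23 → 20
  after op 5 (out-shuffle): 20 → 10
  after op 6 (out-shuffle): 10 → 19

19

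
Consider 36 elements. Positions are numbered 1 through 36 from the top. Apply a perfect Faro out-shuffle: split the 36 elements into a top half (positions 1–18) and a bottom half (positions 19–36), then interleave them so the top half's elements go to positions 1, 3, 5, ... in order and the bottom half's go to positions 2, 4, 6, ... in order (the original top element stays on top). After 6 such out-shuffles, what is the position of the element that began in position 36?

36

Position 36 is a fixed point of every out-shuffle, so the element never moves.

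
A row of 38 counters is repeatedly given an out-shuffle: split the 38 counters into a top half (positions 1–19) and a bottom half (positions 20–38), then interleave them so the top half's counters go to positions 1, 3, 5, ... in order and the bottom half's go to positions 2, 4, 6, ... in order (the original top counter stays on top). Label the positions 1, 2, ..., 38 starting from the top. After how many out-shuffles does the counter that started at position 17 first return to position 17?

Follow position 17 under repeated out-shuffles:
17 → 33 → 28 → 18 → 35 → 32 → 26 → 14 → ... → 17 (length 36)
It first returns after 36 out-shuffles.

36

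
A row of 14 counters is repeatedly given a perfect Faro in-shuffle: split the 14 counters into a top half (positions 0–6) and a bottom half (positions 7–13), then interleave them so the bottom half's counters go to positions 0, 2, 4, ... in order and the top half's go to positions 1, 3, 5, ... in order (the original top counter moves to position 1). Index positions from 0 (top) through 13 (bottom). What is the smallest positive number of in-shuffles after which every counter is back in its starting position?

4

The in-shuffle permutes the 14 positions with cycle lengths [2, 4, 4, 4].
Every counter is home exactly when every cycle has completed a whole number of laps, i.e. after lcm(2, 4) = 4 in-shuffles.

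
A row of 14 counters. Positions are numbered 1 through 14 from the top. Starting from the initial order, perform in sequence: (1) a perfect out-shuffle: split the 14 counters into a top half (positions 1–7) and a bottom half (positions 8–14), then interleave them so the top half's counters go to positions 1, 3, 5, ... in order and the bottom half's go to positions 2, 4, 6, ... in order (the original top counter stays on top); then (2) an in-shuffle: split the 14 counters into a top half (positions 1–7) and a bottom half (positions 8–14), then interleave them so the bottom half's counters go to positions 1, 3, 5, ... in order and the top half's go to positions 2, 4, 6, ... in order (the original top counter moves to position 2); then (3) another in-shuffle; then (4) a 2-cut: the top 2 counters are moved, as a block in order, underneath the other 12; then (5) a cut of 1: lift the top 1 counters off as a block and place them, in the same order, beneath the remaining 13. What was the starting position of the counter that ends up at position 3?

5

Undo the operations in reverse order, starting from position 3:
  undo op 5 (cut 1): 3 ← 4
  undo op 4 (cut 2): 4 ← 6
  undo op 3 (in-shuffle, from top half): 6 ← 3
  undo op 2 (in-shuffle, from bottom half): 3 ← 9
  undo op 1 (out-shuffle, from top half): 9 ← 5
So the counter at position 3 came from original position 5.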